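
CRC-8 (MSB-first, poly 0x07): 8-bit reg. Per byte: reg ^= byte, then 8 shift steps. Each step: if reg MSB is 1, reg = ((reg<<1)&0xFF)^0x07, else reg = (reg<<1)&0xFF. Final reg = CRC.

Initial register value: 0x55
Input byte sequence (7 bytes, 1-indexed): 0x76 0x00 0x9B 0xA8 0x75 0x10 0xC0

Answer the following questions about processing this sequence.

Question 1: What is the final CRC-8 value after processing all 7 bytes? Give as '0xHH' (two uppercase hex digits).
Answer: 0x2C

Derivation:
After byte 1 (0x76): reg=0xE9
After byte 2 (0x00): reg=0x91
After byte 3 (0x9B): reg=0x36
After byte 4 (0xA8): reg=0xD3
After byte 5 (0x75): reg=0x7B
After byte 6 (0x10): reg=0x16
After byte 7 (0xC0): reg=0x2C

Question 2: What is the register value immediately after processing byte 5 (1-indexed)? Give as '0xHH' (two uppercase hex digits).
Answer: 0x7B

Derivation:
After byte 1 (0x76): reg=0xE9
After byte 2 (0x00): reg=0x91
After byte 3 (0x9B): reg=0x36
After byte 4 (0xA8): reg=0xD3
After byte 5 (0x75): reg=0x7B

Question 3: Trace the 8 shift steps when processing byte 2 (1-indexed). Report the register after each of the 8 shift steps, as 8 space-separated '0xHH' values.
After byte 1 (0x76): reg=0xE9
Register before byte 2: 0xE9
After XOR with byte 0x00: 0xE9

Answer: 0xD5 0xAD 0x5D 0xBA 0x73 0xE6 0xCB 0x91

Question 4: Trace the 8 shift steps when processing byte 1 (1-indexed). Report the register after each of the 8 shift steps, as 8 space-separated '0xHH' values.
Register before byte 1: 0x55
After XOR with byte 0x76: 0x23

Answer: 0x46 0x8C 0x1F 0x3E 0x7C 0xF8 0xF7 0xE9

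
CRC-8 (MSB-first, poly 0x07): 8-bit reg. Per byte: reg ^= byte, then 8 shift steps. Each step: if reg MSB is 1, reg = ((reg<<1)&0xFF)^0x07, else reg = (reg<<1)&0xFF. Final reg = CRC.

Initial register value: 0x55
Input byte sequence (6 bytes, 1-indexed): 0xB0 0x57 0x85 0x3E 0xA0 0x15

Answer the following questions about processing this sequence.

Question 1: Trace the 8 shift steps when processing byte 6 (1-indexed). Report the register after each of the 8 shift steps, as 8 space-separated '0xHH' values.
Answer: 0xA7 0x49 0x92 0x23 0x46 0x8C 0x1F 0x3E

Derivation:
After byte 1 (0xB0): reg=0xB5
After byte 2 (0x57): reg=0xA0
After byte 3 (0x85): reg=0xFB
After byte 4 (0x3E): reg=0x55
After byte 5 (0xA0): reg=0xC5
Register before byte 6: 0xC5
After XOR with byte 0x15: 0xD0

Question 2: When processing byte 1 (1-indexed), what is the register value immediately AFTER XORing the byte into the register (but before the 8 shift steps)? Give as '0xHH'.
Answer: 0xE5

Derivation:
Register before byte 1: 0x55
Byte 1: 0xB0
0x55 XOR 0xB0 = 0xE5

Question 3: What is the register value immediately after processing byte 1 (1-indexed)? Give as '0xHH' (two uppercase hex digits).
After byte 1 (0xB0): reg=0xB5

Answer: 0xB5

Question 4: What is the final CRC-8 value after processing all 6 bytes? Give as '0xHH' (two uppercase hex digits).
Answer: 0x3E

Derivation:
After byte 1 (0xB0): reg=0xB5
After byte 2 (0x57): reg=0xA0
After byte 3 (0x85): reg=0xFB
After byte 4 (0x3E): reg=0x55
After byte 5 (0xA0): reg=0xC5
After byte 6 (0x15): reg=0x3E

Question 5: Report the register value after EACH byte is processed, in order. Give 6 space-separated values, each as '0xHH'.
0xB5 0xA0 0xFB 0x55 0xC5 0x3E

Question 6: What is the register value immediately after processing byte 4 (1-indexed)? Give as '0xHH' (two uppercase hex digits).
After byte 1 (0xB0): reg=0xB5
After byte 2 (0x57): reg=0xA0
After byte 3 (0x85): reg=0xFB
After byte 4 (0x3E): reg=0x55

Answer: 0x55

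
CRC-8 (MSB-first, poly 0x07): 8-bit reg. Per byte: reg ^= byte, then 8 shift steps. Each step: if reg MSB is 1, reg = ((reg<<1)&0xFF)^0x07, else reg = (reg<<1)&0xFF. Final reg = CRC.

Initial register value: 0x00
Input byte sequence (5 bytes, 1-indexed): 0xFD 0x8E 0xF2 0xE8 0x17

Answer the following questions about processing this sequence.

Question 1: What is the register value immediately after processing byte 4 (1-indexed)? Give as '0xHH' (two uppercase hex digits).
After byte 1 (0xFD): reg=0xFD
After byte 2 (0x8E): reg=0x5E
After byte 3 (0xF2): reg=0x4D
After byte 4 (0xE8): reg=0x72

Answer: 0x72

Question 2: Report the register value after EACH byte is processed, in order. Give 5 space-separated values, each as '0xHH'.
0xFD 0x5E 0x4D 0x72 0x3C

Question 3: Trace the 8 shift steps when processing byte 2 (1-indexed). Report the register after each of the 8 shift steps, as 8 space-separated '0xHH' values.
Answer: 0xE6 0xCB 0x91 0x25 0x4A 0x94 0x2F 0x5E

Derivation:
After byte 1 (0xFD): reg=0xFD
Register before byte 2: 0xFD
After XOR with byte 0x8E: 0x73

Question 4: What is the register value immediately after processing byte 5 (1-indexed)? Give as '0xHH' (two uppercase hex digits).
After byte 1 (0xFD): reg=0xFD
After byte 2 (0x8E): reg=0x5E
After byte 3 (0xF2): reg=0x4D
After byte 4 (0xE8): reg=0x72
After byte 5 (0x17): reg=0x3C

Answer: 0x3C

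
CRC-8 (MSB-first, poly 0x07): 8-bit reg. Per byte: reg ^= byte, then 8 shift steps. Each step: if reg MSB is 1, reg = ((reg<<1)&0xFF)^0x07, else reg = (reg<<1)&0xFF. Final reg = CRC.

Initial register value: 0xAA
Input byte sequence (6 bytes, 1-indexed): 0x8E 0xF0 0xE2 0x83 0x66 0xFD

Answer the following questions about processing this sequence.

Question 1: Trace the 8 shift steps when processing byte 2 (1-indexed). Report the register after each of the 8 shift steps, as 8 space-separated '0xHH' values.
Answer: 0x18 0x30 0x60 0xC0 0x87 0x09 0x12 0x24

Derivation:
After byte 1 (0x8E): reg=0xFC
Register before byte 2: 0xFC
After XOR with byte 0xF0: 0x0C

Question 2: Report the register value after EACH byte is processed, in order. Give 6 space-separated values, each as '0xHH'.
0xFC 0x24 0x5C 0x13 0x4C 0x1E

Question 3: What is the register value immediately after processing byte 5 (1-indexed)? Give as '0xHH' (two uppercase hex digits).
Answer: 0x4C

Derivation:
After byte 1 (0x8E): reg=0xFC
After byte 2 (0xF0): reg=0x24
After byte 3 (0xE2): reg=0x5C
After byte 4 (0x83): reg=0x13
After byte 5 (0x66): reg=0x4C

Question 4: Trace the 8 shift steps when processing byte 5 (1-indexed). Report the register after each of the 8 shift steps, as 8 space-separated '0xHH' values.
After byte 1 (0x8E): reg=0xFC
After byte 2 (0xF0): reg=0x24
After byte 3 (0xE2): reg=0x5C
After byte 4 (0x83): reg=0x13
Register before byte 5: 0x13
After XOR with byte 0x66: 0x75

Answer: 0xEA 0xD3 0xA1 0x45 0x8A 0x13 0x26 0x4C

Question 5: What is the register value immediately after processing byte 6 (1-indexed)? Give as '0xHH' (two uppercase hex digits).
After byte 1 (0x8E): reg=0xFC
After byte 2 (0xF0): reg=0x24
After byte 3 (0xE2): reg=0x5C
After byte 4 (0x83): reg=0x13
After byte 5 (0x66): reg=0x4C
After byte 6 (0xFD): reg=0x1E

Answer: 0x1E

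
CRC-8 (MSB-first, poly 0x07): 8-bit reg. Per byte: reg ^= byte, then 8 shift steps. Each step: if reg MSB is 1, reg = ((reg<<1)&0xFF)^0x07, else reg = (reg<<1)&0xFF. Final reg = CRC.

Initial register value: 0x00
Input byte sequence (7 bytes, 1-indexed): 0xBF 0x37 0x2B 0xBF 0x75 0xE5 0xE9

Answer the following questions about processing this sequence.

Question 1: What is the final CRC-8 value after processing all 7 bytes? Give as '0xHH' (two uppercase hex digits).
After byte 1 (0xBF): reg=0x34
After byte 2 (0x37): reg=0x09
After byte 3 (0x2B): reg=0xEE
After byte 4 (0xBF): reg=0xB0
After byte 5 (0x75): reg=0x55
After byte 6 (0xE5): reg=0x19
After byte 7 (0xE9): reg=0xDE

Answer: 0xDE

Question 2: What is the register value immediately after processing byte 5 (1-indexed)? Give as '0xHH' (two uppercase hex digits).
Answer: 0x55

Derivation:
After byte 1 (0xBF): reg=0x34
After byte 2 (0x37): reg=0x09
After byte 3 (0x2B): reg=0xEE
After byte 4 (0xBF): reg=0xB0
After byte 5 (0x75): reg=0x55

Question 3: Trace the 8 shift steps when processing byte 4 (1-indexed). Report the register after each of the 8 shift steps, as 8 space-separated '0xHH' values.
After byte 1 (0xBF): reg=0x34
After byte 2 (0x37): reg=0x09
After byte 3 (0x2B): reg=0xEE
Register before byte 4: 0xEE
After XOR with byte 0xBF: 0x51

Answer: 0xA2 0x43 0x86 0x0B 0x16 0x2C 0x58 0xB0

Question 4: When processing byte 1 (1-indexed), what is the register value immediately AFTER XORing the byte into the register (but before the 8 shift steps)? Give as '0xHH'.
Answer: 0xBF

Derivation:
Register before byte 1: 0x00
Byte 1: 0xBF
0x00 XOR 0xBF = 0xBF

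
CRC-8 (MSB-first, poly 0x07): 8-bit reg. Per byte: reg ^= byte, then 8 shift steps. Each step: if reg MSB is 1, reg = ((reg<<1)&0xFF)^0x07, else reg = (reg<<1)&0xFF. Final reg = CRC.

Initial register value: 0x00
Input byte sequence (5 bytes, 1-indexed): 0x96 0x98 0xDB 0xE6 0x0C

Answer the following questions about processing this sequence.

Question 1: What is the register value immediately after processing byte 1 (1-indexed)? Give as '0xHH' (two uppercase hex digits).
After byte 1 (0x96): reg=0xEB

Answer: 0xEB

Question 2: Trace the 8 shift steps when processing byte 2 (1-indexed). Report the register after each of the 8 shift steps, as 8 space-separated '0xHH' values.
Answer: 0xE6 0xCB 0x91 0x25 0x4A 0x94 0x2F 0x5E

Derivation:
After byte 1 (0x96): reg=0xEB
Register before byte 2: 0xEB
After XOR with byte 0x98: 0x73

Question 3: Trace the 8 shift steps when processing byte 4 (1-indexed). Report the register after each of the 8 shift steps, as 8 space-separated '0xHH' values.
After byte 1 (0x96): reg=0xEB
After byte 2 (0x98): reg=0x5E
After byte 3 (0xDB): reg=0x92
Register before byte 4: 0x92
After XOR with byte 0xE6: 0x74

Answer: 0xE8 0xD7 0xA9 0x55 0xAA 0x53 0xA6 0x4B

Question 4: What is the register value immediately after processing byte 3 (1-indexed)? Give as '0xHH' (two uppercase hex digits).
After byte 1 (0x96): reg=0xEB
After byte 2 (0x98): reg=0x5E
After byte 3 (0xDB): reg=0x92

Answer: 0x92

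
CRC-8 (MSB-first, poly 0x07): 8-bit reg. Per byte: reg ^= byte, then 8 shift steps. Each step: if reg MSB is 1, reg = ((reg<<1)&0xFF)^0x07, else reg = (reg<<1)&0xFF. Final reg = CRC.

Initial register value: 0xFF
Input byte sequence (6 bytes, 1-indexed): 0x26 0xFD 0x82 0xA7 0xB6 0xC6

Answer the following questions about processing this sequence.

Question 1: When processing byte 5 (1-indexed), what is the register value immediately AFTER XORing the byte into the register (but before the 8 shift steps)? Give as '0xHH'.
Answer: 0xC0

Derivation:
Register before byte 5: 0x76
Byte 5: 0xB6
0x76 XOR 0xB6 = 0xC0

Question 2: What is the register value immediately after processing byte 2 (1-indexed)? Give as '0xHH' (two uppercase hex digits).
Answer: 0xFA

Derivation:
After byte 1 (0x26): reg=0x01
After byte 2 (0xFD): reg=0xFA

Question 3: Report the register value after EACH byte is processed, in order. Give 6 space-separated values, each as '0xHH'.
0x01 0xFA 0x6F 0x76 0x4E 0xB1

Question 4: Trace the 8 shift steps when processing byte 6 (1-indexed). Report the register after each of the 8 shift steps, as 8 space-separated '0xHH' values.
Answer: 0x17 0x2E 0x5C 0xB8 0x77 0xEE 0xDB 0xB1

Derivation:
After byte 1 (0x26): reg=0x01
After byte 2 (0xFD): reg=0xFA
After byte 3 (0x82): reg=0x6F
After byte 4 (0xA7): reg=0x76
After byte 5 (0xB6): reg=0x4E
Register before byte 6: 0x4E
After XOR with byte 0xC6: 0x88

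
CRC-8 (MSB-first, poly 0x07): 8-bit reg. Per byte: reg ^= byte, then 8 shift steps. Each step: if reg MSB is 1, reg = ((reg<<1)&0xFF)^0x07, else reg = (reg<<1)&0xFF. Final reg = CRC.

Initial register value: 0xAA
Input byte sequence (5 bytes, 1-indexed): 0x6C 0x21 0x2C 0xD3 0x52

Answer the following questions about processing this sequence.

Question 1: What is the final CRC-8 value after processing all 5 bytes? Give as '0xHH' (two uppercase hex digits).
Answer: 0x49

Derivation:
After byte 1 (0x6C): reg=0x5C
After byte 2 (0x21): reg=0x74
After byte 3 (0x2C): reg=0x8F
After byte 4 (0xD3): reg=0x93
After byte 5 (0x52): reg=0x49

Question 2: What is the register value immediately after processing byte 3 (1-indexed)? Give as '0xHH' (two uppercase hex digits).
After byte 1 (0x6C): reg=0x5C
After byte 2 (0x21): reg=0x74
After byte 3 (0x2C): reg=0x8F

Answer: 0x8F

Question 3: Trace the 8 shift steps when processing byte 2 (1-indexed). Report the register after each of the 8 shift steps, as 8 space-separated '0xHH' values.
Answer: 0xFA 0xF3 0xE1 0xC5 0x8D 0x1D 0x3A 0x74

Derivation:
After byte 1 (0x6C): reg=0x5C
Register before byte 2: 0x5C
After XOR with byte 0x21: 0x7D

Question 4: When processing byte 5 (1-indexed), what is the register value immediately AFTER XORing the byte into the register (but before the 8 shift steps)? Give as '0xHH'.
Answer: 0xC1

Derivation:
Register before byte 5: 0x93
Byte 5: 0x52
0x93 XOR 0x52 = 0xC1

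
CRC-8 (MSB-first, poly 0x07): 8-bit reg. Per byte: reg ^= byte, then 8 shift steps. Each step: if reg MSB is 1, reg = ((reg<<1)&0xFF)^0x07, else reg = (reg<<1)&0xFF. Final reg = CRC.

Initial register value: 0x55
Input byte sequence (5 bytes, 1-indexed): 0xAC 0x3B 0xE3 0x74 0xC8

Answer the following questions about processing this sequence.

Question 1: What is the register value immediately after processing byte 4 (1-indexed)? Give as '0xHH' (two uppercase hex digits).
After byte 1 (0xAC): reg=0xE1
After byte 2 (0x3B): reg=0x08
After byte 3 (0xE3): reg=0x9F
After byte 4 (0x74): reg=0x9F

Answer: 0x9F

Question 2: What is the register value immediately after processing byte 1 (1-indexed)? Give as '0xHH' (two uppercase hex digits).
Answer: 0xE1

Derivation:
After byte 1 (0xAC): reg=0xE1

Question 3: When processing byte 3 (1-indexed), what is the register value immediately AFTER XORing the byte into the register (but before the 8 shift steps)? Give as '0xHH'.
Register before byte 3: 0x08
Byte 3: 0xE3
0x08 XOR 0xE3 = 0xEB

Answer: 0xEB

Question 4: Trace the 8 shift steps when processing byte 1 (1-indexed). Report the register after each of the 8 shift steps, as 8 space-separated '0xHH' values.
Answer: 0xF5 0xED 0xDD 0xBD 0x7D 0xFA 0xF3 0xE1

Derivation:
Register before byte 1: 0x55
After XOR with byte 0xAC: 0xF9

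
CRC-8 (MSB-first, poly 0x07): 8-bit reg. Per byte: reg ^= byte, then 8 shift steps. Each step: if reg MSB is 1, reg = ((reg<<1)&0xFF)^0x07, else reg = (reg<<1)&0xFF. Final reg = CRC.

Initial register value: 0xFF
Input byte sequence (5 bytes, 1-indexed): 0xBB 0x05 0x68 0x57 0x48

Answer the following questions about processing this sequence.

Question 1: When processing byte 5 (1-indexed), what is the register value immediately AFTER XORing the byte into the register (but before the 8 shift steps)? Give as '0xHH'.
Register before byte 5: 0xFC
Byte 5: 0x48
0xFC XOR 0x48 = 0xB4

Answer: 0xB4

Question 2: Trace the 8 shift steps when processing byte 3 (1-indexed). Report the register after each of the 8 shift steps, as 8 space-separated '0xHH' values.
Answer: 0xF8 0xF7 0xE9 0xD5 0xAD 0x5D 0xBA 0x73

Derivation:
After byte 1 (0xBB): reg=0xDB
After byte 2 (0x05): reg=0x14
Register before byte 3: 0x14
After XOR with byte 0x68: 0x7C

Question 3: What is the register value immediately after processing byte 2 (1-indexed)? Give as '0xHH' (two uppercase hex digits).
Answer: 0x14

Derivation:
After byte 1 (0xBB): reg=0xDB
After byte 2 (0x05): reg=0x14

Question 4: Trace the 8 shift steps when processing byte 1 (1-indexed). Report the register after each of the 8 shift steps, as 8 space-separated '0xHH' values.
Register before byte 1: 0xFF
After XOR with byte 0xBB: 0x44

Answer: 0x88 0x17 0x2E 0x5C 0xB8 0x77 0xEE 0xDB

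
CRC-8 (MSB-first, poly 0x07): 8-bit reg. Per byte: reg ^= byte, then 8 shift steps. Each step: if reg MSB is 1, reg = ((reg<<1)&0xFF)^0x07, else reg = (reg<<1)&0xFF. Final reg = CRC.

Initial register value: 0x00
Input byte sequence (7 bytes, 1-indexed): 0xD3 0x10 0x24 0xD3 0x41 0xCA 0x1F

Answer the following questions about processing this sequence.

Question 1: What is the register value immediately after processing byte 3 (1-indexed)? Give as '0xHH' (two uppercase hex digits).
After byte 1 (0xD3): reg=0x37
After byte 2 (0x10): reg=0xF5
After byte 3 (0x24): reg=0x39

Answer: 0x39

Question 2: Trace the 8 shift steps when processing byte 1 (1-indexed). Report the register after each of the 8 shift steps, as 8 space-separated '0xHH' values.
Register before byte 1: 0x00
After XOR with byte 0xD3: 0xD3

Answer: 0xA1 0x45 0x8A 0x13 0x26 0x4C 0x98 0x37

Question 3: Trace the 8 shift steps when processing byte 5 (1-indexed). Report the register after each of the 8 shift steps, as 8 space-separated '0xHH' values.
After byte 1 (0xD3): reg=0x37
After byte 2 (0x10): reg=0xF5
After byte 3 (0x24): reg=0x39
After byte 4 (0xD3): reg=0x98
Register before byte 5: 0x98
After XOR with byte 0x41: 0xD9

Answer: 0xB5 0x6D 0xDA 0xB3 0x61 0xC2 0x83 0x01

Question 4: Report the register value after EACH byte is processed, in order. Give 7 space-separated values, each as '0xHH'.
0x37 0xF5 0x39 0x98 0x01 0x7F 0x27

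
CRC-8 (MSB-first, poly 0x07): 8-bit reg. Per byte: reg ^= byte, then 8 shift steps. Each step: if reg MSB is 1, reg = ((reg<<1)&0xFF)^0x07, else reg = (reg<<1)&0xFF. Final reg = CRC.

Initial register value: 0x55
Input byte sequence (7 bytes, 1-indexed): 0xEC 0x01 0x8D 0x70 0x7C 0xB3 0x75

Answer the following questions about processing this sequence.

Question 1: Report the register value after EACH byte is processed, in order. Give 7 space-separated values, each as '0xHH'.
0x26 0xF5 0x6F 0x5D 0xE7 0xAB 0x14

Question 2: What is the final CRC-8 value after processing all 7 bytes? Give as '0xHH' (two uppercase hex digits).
After byte 1 (0xEC): reg=0x26
After byte 2 (0x01): reg=0xF5
After byte 3 (0x8D): reg=0x6F
After byte 4 (0x70): reg=0x5D
After byte 5 (0x7C): reg=0xE7
After byte 6 (0xB3): reg=0xAB
After byte 7 (0x75): reg=0x14

Answer: 0x14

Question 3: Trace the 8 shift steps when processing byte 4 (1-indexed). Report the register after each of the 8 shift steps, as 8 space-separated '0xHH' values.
After byte 1 (0xEC): reg=0x26
After byte 2 (0x01): reg=0xF5
After byte 3 (0x8D): reg=0x6F
Register before byte 4: 0x6F
After XOR with byte 0x70: 0x1F

Answer: 0x3E 0x7C 0xF8 0xF7 0xE9 0xD5 0xAD 0x5D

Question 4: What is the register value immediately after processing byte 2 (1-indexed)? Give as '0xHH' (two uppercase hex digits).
After byte 1 (0xEC): reg=0x26
After byte 2 (0x01): reg=0xF5

Answer: 0xF5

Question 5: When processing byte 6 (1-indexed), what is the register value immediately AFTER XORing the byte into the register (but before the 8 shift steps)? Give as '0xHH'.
Answer: 0x54

Derivation:
Register before byte 6: 0xE7
Byte 6: 0xB3
0xE7 XOR 0xB3 = 0x54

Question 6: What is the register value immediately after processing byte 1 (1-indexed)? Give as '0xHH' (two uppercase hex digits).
After byte 1 (0xEC): reg=0x26

Answer: 0x26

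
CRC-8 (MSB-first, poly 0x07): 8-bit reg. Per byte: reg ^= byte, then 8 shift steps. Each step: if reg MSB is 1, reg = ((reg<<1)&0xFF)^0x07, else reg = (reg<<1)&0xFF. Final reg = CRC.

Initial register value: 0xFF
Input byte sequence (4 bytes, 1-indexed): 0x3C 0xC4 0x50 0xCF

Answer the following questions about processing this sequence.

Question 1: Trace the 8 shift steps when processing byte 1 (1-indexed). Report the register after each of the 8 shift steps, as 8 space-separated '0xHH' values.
Answer: 0x81 0x05 0x0A 0x14 0x28 0x50 0xA0 0x47

Derivation:
Register before byte 1: 0xFF
After XOR with byte 0x3C: 0xC3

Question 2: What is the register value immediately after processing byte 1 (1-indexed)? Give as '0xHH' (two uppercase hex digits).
After byte 1 (0x3C): reg=0x47

Answer: 0x47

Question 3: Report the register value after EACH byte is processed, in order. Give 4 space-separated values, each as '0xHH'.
0x47 0x80 0x3E 0xD9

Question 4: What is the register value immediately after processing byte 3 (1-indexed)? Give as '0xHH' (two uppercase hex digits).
After byte 1 (0x3C): reg=0x47
After byte 2 (0xC4): reg=0x80
After byte 3 (0x50): reg=0x3E

Answer: 0x3E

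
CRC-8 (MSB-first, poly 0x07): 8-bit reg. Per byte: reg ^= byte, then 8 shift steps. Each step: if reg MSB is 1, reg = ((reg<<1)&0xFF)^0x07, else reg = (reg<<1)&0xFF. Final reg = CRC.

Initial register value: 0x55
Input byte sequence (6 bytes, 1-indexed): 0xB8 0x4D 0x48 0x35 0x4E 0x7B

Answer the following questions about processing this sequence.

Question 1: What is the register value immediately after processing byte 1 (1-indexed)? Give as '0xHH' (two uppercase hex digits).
After byte 1 (0xB8): reg=0x8D

Answer: 0x8D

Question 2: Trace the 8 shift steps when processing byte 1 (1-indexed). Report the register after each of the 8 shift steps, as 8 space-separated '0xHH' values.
Answer: 0xDD 0xBD 0x7D 0xFA 0xF3 0xE1 0xC5 0x8D

Derivation:
Register before byte 1: 0x55
After XOR with byte 0xB8: 0xED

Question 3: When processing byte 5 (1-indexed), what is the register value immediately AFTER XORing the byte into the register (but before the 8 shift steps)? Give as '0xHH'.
Answer: 0xBB

Derivation:
Register before byte 5: 0xF5
Byte 5: 0x4E
0xF5 XOR 0x4E = 0xBB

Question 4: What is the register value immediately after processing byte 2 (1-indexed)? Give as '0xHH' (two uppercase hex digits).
Answer: 0x4E

Derivation:
After byte 1 (0xB8): reg=0x8D
After byte 2 (0x4D): reg=0x4E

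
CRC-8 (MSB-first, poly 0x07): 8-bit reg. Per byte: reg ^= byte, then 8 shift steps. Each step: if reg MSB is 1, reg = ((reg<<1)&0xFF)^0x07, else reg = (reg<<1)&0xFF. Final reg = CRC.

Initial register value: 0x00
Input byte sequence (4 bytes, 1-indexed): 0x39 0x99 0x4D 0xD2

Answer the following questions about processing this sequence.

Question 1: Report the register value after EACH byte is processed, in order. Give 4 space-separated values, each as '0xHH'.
0xAF 0x82 0x63 0x1E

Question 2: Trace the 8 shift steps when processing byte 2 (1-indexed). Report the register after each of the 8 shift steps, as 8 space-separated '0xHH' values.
After byte 1 (0x39): reg=0xAF
Register before byte 2: 0xAF
After XOR with byte 0x99: 0x36

Answer: 0x6C 0xD8 0xB7 0x69 0xD2 0xA3 0x41 0x82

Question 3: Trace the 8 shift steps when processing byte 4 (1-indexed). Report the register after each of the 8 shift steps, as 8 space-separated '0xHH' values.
Answer: 0x65 0xCA 0x93 0x21 0x42 0x84 0x0F 0x1E

Derivation:
After byte 1 (0x39): reg=0xAF
After byte 2 (0x99): reg=0x82
After byte 3 (0x4D): reg=0x63
Register before byte 4: 0x63
After XOR with byte 0xD2: 0xB1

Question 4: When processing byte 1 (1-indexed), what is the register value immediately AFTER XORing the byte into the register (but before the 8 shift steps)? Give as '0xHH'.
Answer: 0x39

Derivation:
Register before byte 1: 0x00
Byte 1: 0x39
0x00 XOR 0x39 = 0x39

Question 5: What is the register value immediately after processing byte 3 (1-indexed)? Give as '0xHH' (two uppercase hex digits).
After byte 1 (0x39): reg=0xAF
After byte 2 (0x99): reg=0x82
After byte 3 (0x4D): reg=0x63

Answer: 0x63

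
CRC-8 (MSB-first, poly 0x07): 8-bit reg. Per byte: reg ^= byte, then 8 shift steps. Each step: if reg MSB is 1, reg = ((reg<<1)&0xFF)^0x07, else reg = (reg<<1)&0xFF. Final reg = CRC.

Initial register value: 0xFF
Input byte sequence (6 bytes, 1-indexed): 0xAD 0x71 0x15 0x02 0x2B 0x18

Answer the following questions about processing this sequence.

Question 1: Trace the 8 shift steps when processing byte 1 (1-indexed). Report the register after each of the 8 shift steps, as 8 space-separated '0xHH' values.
Answer: 0xA4 0x4F 0x9E 0x3B 0x76 0xEC 0xDF 0xB9

Derivation:
Register before byte 1: 0xFF
After XOR with byte 0xAD: 0x52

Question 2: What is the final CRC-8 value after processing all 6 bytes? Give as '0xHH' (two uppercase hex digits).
Answer: 0xC8

Derivation:
After byte 1 (0xAD): reg=0xB9
After byte 2 (0x71): reg=0x76
After byte 3 (0x15): reg=0x2E
After byte 4 (0x02): reg=0xC4
After byte 5 (0x2B): reg=0x83
After byte 6 (0x18): reg=0xC8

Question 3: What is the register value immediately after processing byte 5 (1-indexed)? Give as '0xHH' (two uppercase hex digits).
Answer: 0x83

Derivation:
After byte 1 (0xAD): reg=0xB9
After byte 2 (0x71): reg=0x76
After byte 3 (0x15): reg=0x2E
After byte 4 (0x02): reg=0xC4
After byte 5 (0x2B): reg=0x83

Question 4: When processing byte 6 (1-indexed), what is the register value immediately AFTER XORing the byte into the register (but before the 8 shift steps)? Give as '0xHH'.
Register before byte 6: 0x83
Byte 6: 0x18
0x83 XOR 0x18 = 0x9B

Answer: 0x9B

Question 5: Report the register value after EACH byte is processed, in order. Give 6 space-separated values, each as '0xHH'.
0xB9 0x76 0x2E 0xC4 0x83 0xC8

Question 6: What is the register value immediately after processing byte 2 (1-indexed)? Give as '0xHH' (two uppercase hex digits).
After byte 1 (0xAD): reg=0xB9
After byte 2 (0x71): reg=0x76

Answer: 0x76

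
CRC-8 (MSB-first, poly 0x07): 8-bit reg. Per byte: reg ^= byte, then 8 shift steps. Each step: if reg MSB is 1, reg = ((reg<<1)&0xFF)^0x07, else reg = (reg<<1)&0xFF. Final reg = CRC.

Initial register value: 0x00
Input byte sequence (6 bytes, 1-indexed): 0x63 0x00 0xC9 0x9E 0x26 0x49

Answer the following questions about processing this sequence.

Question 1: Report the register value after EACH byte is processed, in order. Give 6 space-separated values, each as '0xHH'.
0x2E 0xCA 0x09 0xEC 0x78 0x97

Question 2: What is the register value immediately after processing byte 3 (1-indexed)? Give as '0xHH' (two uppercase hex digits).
After byte 1 (0x63): reg=0x2E
After byte 2 (0x00): reg=0xCA
After byte 3 (0xC9): reg=0x09

Answer: 0x09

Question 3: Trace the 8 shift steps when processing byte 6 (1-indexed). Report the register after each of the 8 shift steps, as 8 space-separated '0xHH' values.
After byte 1 (0x63): reg=0x2E
After byte 2 (0x00): reg=0xCA
After byte 3 (0xC9): reg=0x09
After byte 4 (0x9E): reg=0xEC
After byte 5 (0x26): reg=0x78
Register before byte 6: 0x78
After XOR with byte 0x49: 0x31

Answer: 0x62 0xC4 0x8F 0x19 0x32 0x64 0xC8 0x97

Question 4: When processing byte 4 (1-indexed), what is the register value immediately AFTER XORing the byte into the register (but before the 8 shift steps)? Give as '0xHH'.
Answer: 0x97

Derivation:
Register before byte 4: 0x09
Byte 4: 0x9E
0x09 XOR 0x9E = 0x97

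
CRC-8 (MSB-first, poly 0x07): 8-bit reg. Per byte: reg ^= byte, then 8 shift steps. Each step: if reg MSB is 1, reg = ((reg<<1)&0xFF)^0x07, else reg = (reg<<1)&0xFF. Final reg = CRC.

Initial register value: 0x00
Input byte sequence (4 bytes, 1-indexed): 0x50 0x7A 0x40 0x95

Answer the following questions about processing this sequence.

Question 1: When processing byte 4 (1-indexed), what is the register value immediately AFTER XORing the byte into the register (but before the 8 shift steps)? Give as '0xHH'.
Register before byte 4: 0xC3
Byte 4: 0x95
0xC3 XOR 0x95 = 0x56

Answer: 0x56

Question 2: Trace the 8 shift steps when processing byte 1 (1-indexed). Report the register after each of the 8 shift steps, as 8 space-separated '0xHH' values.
Answer: 0xA0 0x47 0x8E 0x1B 0x36 0x6C 0xD8 0xB7

Derivation:
Register before byte 1: 0x00
After XOR with byte 0x50: 0x50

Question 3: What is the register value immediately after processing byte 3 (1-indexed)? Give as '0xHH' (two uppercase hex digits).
Answer: 0xC3

Derivation:
After byte 1 (0x50): reg=0xB7
After byte 2 (0x7A): reg=0x6D
After byte 3 (0x40): reg=0xC3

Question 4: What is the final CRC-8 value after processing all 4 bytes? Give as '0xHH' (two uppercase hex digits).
After byte 1 (0x50): reg=0xB7
After byte 2 (0x7A): reg=0x6D
After byte 3 (0x40): reg=0xC3
After byte 4 (0x95): reg=0xA5

Answer: 0xA5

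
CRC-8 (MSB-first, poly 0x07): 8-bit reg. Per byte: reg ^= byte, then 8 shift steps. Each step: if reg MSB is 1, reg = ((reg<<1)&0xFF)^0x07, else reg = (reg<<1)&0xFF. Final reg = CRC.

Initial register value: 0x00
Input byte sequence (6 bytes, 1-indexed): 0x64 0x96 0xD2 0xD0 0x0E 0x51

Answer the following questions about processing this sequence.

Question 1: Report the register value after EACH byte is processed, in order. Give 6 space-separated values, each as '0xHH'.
0x3B 0x4A 0xC1 0x77 0x68 0xAF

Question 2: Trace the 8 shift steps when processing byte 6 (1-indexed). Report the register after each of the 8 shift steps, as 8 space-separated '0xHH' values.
Answer: 0x72 0xE4 0xCF 0x99 0x35 0x6A 0xD4 0xAF

Derivation:
After byte 1 (0x64): reg=0x3B
After byte 2 (0x96): reg=0x4A
After byte 3 (0xD2): reg=0xC1
After byte 4 (0xD0): reg=0x77
After byte 5 (0x0E): reg=0x68
Register before byte 6: 0x68
After XOR with byte 0x51: 0x39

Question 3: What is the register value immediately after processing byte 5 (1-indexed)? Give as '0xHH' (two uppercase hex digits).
Answer: 0x68

Derivation:
After byte 1 (0x64): reg=0x3B
After byte 2 (0x96): reg=0x4A
After byte 3 (0xD2): reg=0xC1
After byte 4 (0xD0): reg=0x77
After byte 5 (0x0E): reg=0x68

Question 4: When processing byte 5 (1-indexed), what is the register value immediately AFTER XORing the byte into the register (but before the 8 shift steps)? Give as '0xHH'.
Answer: 0x79

Derivation:
Register before byte 5: 0x77
Byte 5: 0x0E
0x77 XOR 0x0E = 0x79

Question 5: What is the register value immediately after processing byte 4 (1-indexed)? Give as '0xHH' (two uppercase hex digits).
After byte 1 (0x64): reg=0x3B
After byte 2 (0x96): reg=0x4A
After byte 3 (0xD2): reg=0xC1
After byte 4 (0xD0): reg=0x77

Answer: 0x77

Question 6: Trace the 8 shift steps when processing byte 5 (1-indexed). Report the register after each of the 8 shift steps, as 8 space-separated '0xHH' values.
Answer: 0xF2 0xE3 0xC1 0x85 0x0D 0x1A 0x34 0x68

Derivation:
After byte 1 (0x64): reg=0x3B
After byte 2 (0x96): reg=0x4A
After byte 3 (0xD2): reg=0xC1
After byte 4 (0xD0): reg=0x77
Register before byte 5: 0x77
After XOR with byte 0x0E: 0x79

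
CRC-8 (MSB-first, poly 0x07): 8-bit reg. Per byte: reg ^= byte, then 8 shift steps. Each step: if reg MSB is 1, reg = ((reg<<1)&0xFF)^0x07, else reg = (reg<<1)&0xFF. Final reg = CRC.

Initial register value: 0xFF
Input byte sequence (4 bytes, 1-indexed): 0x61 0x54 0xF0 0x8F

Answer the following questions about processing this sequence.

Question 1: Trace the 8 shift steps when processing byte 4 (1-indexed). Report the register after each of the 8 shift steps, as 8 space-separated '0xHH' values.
After byte 1 (0x61): reg=0xD3
After byte 2 (0x54): reg=0x9C
After byte 3 (0xF0): reg=0x03
Register before byte 4: 0x03
After XOR with byte 0x8F: 0x8C

Answer: 0x1F 0x3E 0x7C 0xF8 0xF7 0xE9 0xD5 0xAD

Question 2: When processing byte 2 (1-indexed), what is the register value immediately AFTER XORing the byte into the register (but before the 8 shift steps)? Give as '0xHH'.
Register before byte 2: 0xD3
Byte 2: 0x54
0xD3 XOR 0x54 = 0x87

Answer: 0x87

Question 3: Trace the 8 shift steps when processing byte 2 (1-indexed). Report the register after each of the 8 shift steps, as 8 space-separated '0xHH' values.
Answer: 0x09 0x12 0x24 0x48 0x90 0x27 0x4E 0x9C

Derivation:
After byte 1 (0x61): reg=0xD3
Register before byte 2: 0xD3
After XOR with byte 0x54: 0x87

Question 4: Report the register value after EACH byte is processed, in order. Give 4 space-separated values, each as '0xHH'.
0xD3 0x9C 0x03 0xAD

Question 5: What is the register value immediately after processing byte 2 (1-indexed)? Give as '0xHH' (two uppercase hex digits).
After byte 1 (0x61): reg=0xD3
After byte 2 (0x54): reg=0x9C

Answer: 0x9C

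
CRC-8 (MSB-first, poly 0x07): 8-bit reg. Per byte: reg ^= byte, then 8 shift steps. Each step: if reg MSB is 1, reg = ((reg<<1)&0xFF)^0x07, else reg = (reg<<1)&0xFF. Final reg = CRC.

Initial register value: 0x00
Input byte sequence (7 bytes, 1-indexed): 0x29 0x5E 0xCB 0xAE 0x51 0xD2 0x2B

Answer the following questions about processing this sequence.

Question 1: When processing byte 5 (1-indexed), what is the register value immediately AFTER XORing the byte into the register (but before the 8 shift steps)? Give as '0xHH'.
Register before byte 5: 0x59
Byte 5: 0x51
0x59 XOR 0x51 = 0x08

Answer: 0x08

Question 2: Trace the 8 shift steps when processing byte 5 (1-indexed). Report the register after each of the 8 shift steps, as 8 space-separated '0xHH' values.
Answer: 0x10 0x20 0x40 0x80 0x07 0x0E 0x1C 0x38

Derivation:
After byte 1 (0x29): reg=0xDF
After byte 2 (0x5E): reg=0x8E
After byte 3 (0xCB): reg=0xDC
After byte 4 (0xAE): reg=0x59
Register before byte 5: 0x59
After XOR with byte 0x51: 0x08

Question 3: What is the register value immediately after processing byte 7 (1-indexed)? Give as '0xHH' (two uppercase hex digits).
Answer: 0x10

Derivation:
After byte 1 (0x29): reg=0xDF
After byte 2 (0x5E): reg=0x8E
After byte 3 (0xCB): reg=0xDC
After byte 4 (0xAE): reg=0x59
After byte 5 (0x51): reg=0x38
After byte 6 (0xD2): reg=0x98
After byte 7 (0x2B): reg=0x10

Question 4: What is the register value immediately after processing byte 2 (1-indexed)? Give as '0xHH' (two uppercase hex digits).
After byte 1 (0x29): reg=0xDF
After byte 2 (0x5E): reg=0x8E

Answer: 0x8E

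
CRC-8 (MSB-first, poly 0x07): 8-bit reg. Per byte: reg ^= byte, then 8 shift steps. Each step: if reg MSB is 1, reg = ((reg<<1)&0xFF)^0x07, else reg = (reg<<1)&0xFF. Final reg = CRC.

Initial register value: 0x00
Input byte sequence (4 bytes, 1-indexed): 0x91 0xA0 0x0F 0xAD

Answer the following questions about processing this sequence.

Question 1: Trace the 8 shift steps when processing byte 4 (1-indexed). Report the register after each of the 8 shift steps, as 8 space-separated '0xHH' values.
After byte 1 (0x91): reg=0xFE
After byte 2 (0xA0): reg=0x9D
After byte 3 (0x0F): reg=0xF7
Register before byte 4: 0xF7
After XOR with byte 0xAD: 0x5A

Answer: 0xB4 0x6F 0xDE 0xBB 0x71 0xE2 0xC3 0x81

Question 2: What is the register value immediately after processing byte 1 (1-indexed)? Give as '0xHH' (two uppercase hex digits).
After byte 1 (0x91): reg=0xFE

Answer: 0xFE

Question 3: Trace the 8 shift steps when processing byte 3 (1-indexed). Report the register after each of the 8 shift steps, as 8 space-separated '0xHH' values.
Answer: 0x23 0x46 0x8C 0x1F 0x3E 0x7C 0xF8 0xF7

Derivation:
After byte 1 (0x91): reg=0xFE
After byte 2 (0xA0): reg=0x9D
Register before byte 3: 0x9D
After XOR with byte 0x0F: 0x92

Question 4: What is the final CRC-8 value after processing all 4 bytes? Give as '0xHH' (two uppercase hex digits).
After byte 1 (0x91): reg=0xFE
After byte 2 (0xA0): reg=0x9D
After byte 3 (0x0F): reg=0xF7
After byte 4 (0xAD): reg=0x81

Answer: 0x81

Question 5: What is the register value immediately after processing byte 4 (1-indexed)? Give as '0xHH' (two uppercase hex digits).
After byte 1 (0x91): reg=0xFE
After byte 2 (0xA0): reg=0x9D
After byte 3 (0x0F): reg=0xF7
After byte 4 (0xAD): reg=0x81

Answer: 0x81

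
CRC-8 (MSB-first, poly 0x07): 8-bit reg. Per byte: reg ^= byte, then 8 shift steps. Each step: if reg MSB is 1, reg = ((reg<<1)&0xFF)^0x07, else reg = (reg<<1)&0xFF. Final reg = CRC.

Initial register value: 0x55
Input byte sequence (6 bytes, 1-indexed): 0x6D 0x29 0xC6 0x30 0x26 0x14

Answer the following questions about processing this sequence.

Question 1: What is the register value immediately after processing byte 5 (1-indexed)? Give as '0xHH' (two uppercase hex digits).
Answer: 0xDC

Derivation:
After byte 1 (0x6D): reg=0xA8
After byte 2 (0x29): reg=0x8E
After byte 3 (0xC6): reg=0xFF
After byte 4 (0x30): reg=0x63
After byte 5 (0x26): reg=0xDC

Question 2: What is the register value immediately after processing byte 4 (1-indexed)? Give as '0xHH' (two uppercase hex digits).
Answer: 0x63

Derivation:
After byte 1 (0x6D): reg=0xA8
After byte 2 (0x29): reg=0x8E
After byte 3 (0xC6): reg=0xFF
After byte 4 (0x30): reg=0x63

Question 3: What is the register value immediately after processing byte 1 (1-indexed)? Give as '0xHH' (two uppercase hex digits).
After byte 1 (0x6D): reg=0xA8

Answer: 0xA8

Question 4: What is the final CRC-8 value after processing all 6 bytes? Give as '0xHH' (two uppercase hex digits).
Answer: 0x76

Derivation:
After byte 1 (0x6D): reg=0xA8
After byte 2 (0x29): reg=0x8E
After byte 3 (0xC6): reg=0xFF
After byte 4 (0x30): reg=0x63
After byte 5 (0x26): reg=0xDC
After byte 6 (0x14): reg=0x76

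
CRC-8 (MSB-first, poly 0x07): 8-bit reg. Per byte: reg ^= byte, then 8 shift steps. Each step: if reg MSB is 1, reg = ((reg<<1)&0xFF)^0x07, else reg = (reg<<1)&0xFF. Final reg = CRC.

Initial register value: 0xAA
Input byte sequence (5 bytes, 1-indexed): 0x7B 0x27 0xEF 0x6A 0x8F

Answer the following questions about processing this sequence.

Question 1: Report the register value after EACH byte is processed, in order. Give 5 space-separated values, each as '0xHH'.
0x39 0x5A 0x02 0x1F 0xF9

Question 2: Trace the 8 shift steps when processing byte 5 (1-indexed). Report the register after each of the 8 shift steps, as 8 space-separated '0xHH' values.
After byte 1 (0x7B): reg=0x39
After byte 2 (0x27): reg=0x5A
After byte 3 (0xEF): reg=0x02
After byte 4 (0x6A): reg=0x1F
Register before byte 5: 0x1F
After XOR with byte 0x8F: 0x90

Answer: 0x27 0x4E 0x9C 0x3F 0x7E 0xFC 0xFF 0xF9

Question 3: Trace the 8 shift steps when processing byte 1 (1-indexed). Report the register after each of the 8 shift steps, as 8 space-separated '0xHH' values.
Answer: 0xA5 0x4D 0x9A 0x33 0x66 0xCC 0x9F 0x39

Derivation:
Register before byte 1: 0xAA
After XOR with byte 0x7B: 0xD1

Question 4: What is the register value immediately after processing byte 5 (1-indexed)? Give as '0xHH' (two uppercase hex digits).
After byte 1 (0x7B): reg=0x39
After byte 2 (0x27): reg=0x5A
After byte 3 (0xEF): reg=0x02
After byte 4 (0x6A): reg=0x1F
After byte 5 (0x8F): reg=0xF9

Answer: 0xF9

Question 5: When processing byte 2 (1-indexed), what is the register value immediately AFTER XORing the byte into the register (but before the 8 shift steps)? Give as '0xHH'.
Register before byte 2: 0x39
Byte 2: 0x27
0x39 XOR 0x27 = 0x1E

Answer: 0x1E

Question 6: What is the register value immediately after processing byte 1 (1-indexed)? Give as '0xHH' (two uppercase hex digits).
After byte 1 (0x7B): reg=0x39

Answer: 0x39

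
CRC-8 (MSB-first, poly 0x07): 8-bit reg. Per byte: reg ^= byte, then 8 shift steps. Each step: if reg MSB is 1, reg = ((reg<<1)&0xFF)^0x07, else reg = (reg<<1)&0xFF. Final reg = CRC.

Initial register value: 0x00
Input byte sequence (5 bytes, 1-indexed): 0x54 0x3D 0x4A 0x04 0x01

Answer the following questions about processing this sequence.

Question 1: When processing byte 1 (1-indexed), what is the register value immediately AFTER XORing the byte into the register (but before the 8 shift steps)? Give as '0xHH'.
Answer: 0x54

Derivation:
Register before byte 1: 0x00
Byte 1: 0x54
0x00 XOR 0x54 = 0x54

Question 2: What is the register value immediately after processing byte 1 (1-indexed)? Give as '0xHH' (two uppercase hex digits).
Answer: 0xAB

Derivation:
After byte 1 (0x54): reg=0xAB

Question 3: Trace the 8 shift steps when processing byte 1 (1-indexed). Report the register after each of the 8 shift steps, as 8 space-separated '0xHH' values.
Answer: 0xA8 0x57 0xAE 0x5B 0xB6 0x6B 0xD6 0xAB

Derivation:
Register before byte 1: 0x00
After XOR with byte 0x54: 0x54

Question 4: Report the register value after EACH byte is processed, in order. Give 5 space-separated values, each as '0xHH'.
0xAB 0xEB 0x6E 0x11 0x70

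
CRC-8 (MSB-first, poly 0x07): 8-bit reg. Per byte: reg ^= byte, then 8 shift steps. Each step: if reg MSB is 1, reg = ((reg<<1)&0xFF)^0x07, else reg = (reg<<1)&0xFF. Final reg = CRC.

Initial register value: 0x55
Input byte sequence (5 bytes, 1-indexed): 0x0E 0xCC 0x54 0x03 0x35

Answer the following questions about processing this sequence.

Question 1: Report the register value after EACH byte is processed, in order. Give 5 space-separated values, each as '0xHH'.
0x86 0xF1 0x72 0x50 0x3C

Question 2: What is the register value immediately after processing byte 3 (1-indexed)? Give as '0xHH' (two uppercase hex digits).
Answer: 0x72

Derivation:
After byte 1 (0x0E): reg=0x86
After byte 2 (0xCC): reg=0xF1
After byte 3 (0x54): reg=0x72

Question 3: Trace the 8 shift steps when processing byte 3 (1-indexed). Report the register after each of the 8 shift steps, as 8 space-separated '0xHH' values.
Answer: 0x4D 0x9A 0x33 0x66 0xCC 0x9F 0x39 0x72

Derivation:
After byte 1 (0x0E): reg=0x86
After byte 2 (0xCC): reg=0xF1
Register before byte 3: 0xF1
After XOR with byte 0x54: 0xA5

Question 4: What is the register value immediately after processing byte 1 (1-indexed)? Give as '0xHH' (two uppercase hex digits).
After byte 1 (0x0E): reg=0x86

Answer: 0x86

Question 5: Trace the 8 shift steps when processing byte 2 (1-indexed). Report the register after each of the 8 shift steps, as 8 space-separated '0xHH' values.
After byte 1 (0x0E): reg=0x86
Register before byte 2: 0x86
After XOR with byte 0xCC: 0x4A

Answer: 0x94 0x2F 0x5E 0xBC 0x7F 0xFE 0xFB 0xF1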